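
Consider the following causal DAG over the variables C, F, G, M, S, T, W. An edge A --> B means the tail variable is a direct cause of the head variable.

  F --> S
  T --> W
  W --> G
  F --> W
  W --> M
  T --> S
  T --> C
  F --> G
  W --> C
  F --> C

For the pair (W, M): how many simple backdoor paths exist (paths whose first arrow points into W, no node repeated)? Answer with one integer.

0

A backdoor path from W to M is any simple undirected path whose first edge points into W (i.e. leaves W via a parent).
Parents of W: {F, T}.
No simple path from any parent of W reaches M without revisiting W, so there are no backdoor paths.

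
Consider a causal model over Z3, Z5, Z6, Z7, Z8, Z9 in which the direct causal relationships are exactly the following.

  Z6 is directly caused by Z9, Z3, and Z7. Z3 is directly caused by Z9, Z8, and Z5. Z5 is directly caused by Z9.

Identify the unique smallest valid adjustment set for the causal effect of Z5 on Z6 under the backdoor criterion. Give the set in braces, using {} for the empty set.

{Z9}

Variables eligible for adjustment (non-descendants of Z5, excluding Z5 and Z6): {Z7, Z8, Z9}.
Backdoor paths from Z5 to Z6:
  P1: Z5 <- Z9 -> Z3 -> Z6
  P2: Z5 <- Z9 -> Z6
The empty set is not sufficient: P1 (Z5 <- Z9 -> Z3 -> Z6) has no collider blocking it and no conditioned non-collider, so it is open.
Try {Z9}:
  P1: blocked at fork node Z9 ∈ conditioning set.
  P2: blocked at fork node Z9 ∈ conditioning set.
{Z9} contains no descendant of Z5 and blocks every backdoor path.
No other singleton works — e.g. {Z7} leaves P1 open — so {Z9} is the unique smallest valid adjustment set.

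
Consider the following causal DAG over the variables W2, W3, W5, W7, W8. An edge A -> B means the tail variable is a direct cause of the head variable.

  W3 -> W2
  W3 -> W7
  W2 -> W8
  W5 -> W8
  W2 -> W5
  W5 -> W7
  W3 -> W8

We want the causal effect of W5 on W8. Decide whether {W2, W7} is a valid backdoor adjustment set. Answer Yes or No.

Backdoor paths from W5 to W8 (paths whose first edge points into W5):
  P1: W5 <- W2 <- W3 -> W8
  P2: W5 <- W2 -> W8
Condition 1 (no descendant of W5 in the set): FAILS — W7 is a descendant of W5.
Condition 2 (every backdoor path blocked by {W2, W7}):
  P1: blocked at chain node W2 ∈ conditioning set.
  P2: blocked at fork node W2 ∈ conditioning set.
{W2, W7} does not satisfy the backdoor criterion.

No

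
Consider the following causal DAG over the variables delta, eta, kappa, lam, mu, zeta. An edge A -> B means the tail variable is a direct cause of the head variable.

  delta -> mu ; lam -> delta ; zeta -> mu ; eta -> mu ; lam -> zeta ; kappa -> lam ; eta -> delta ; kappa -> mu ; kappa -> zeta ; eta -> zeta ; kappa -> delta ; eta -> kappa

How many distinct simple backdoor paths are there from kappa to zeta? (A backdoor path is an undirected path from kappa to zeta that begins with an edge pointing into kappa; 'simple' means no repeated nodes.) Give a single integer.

5

A backdoor path from kappa to zeta is any simple undirected path whose first edge points into kappa (i.e. leaves kappa via a parent).
Parents of kappa: {eta}.
Enumerating:
  P1: kappa <- eta -> delta <- lam -> zeta
  P2: kappa <- eta -> delta -> mu <- zeta
  P3: kappa <- eta -> zeta
  P4: kappa <- eta -> mu <- delta <- lam -> zeta
  P5: kappa <- eta -> mu <- zeta
That exhausts the simple backdoor paths. Count: 5.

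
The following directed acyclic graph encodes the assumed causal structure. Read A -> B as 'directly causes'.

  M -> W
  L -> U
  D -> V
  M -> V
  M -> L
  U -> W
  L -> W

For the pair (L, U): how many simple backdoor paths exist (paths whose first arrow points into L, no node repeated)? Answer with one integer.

1

A backdoor path from L to U is any simple undirected path whose first edge points into L (i.e. leaves L via a parent).
Parents of L: {M}.
Enumerating:
  P1: L <- M -> W <- U
That exhausts the simple backdoor paths. Count: 1.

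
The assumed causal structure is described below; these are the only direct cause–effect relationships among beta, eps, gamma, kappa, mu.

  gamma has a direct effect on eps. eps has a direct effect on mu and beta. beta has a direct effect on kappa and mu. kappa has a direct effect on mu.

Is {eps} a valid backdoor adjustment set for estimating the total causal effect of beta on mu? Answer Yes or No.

Yes

Backdoor paths from beta to mu (paths whose first edge points into beta):
  P1: beta <- eps -> mu
Condition 1 (no descendant of beta in the set): holds — descendants of beta are {kappa, mu}; none are in {eps}.
Condition 2 (every backdoor path blocked by {eps}):
  P1: blocked at fork node eps ∈ conditioning set.
{eps} satisfies the backdoor criterion.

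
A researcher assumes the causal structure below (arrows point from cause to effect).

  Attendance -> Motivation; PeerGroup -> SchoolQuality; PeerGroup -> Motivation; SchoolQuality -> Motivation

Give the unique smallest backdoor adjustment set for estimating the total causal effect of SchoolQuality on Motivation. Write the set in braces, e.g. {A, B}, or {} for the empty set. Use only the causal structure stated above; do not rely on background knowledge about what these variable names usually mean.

Variables eligible for adjustment (non-descendants of SchoolQuality, excluding SchoolQuality and Motivation): {Attendance, PeerGroup}.
Backdoor paths from SchoolQuality to Motivation:
  P1: SchoolQuality <- PeerGroup -> Motivation
The empty set is not sufficient: P1 (SchoolQuality <- PeerGroup -> Motivation) has no collider blocking it and no conditioned non-collider, so it is open.
Try {PeerGroup}:
  P1: blocked at fork node PeerGroup ∈ conditioning set.
{PeerGroup} contains no descendant of SchoolQuality and blocks every backdoor path.
No other singleton works — e.g. {Attendance} leaves P1 open — so {PeerGroup} is the unique smallest valid adjustment set.

{PeerGroup}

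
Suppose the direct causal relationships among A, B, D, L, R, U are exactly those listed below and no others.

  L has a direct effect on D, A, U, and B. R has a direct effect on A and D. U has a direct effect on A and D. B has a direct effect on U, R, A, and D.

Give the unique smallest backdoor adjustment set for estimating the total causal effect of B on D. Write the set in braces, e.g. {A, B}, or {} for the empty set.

Variables eligible for adjustment (non-descendants of B, excluding B and D): {L}.
Backdoor paths from B to D:
  P1: B <- L -> U -> A <- R -> D
  P2: B <- L -> U -> D
  P3: B <- L -> A <- R -> D
  P4: B <- L -> A <- U -> D
  P5: B <- L -> D
The empty set is not sufficient: P2 (B <- L -> U -> D) has no collider blocking it and no conditioned non-collider, so it is open.
Try {L}:
  P1: blocked at fork node L ∈ conditioning set.
  P2: blocked at fork node L ∈ conditioning set.
  P3: blocked at fork node L ∈ conditioning set.
  P4: blocked at fork node L ∈ conditioning set.
  P5: blocked at fork node L ∈ conditioning set.
{L} contains no descendant of B and blocks every backdoor path.
{L} is the unique smallest valid adjustment set.

{L}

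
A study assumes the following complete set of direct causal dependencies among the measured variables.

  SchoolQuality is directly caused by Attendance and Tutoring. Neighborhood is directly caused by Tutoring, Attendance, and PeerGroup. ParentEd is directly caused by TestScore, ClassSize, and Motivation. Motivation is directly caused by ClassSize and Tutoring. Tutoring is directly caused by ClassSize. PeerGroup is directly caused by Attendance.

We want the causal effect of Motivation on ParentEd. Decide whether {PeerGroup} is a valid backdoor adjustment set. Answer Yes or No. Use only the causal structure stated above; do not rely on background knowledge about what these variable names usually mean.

No

Backdoor paths from Motivation to ParentEd (paths whose first edge points into Motivation):
  P1: Motivation <- ClassSize -> ParentEd
  P2: Motivation <- Tutoring <- ClassSize -> ParentEd
Condition 1 (no descendant of Motivation in the set): holds — descendants of Motivation are {ParentEd}; none are in {PeerGroup}.
Condition 2 (every backdoor path blocked by {PeerGroup}):
  P1: open — no interior node is in the conditioning set.
  P2: open — no interior node is in the conditioning set.
{PeerGroup} does not satisfy the backdoor criterion.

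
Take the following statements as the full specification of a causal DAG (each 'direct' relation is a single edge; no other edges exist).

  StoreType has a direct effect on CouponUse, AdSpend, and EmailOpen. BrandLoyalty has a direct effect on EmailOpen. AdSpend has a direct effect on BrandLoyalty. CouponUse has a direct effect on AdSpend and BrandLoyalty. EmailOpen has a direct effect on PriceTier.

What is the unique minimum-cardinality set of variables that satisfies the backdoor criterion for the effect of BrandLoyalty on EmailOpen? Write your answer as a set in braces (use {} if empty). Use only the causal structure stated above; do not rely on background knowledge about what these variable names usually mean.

{StoreType}

Variables eligible for adjustment (non-descendants of BrandLoyalty, excluding BrandLoyalty and EmailOpen): {AdSpend, CouponUse, StoreType}.
Backdoor paths from BrandLoyalty to EmailOpen:
  P1: BrandLoyalty <- CouponUse <- StoreType -> EmailOpen
  P2: BrandLoyalty <- CouponUse -> AdSpend <- StoreType -> EmailOpen
  P3: BrandLoyalty <- AdSpend <- StoreType -> EmailOpen
  P4: BrandLoyalty <- AdSpend <- CouponUse <- StoreType -> EmailOpen
The empty set is not sufficient: P1 (BrandLoyalty <- CouponUse <- StoreType -> EmailOpen) has no collider blocking it and no conditioned non-collider, so it is open.
Try {StoreType}:
  P1: blocked at fork node StoreType ∈ conditioning set.
  P2: blocked at collider AdSpend (neither it nor any descendant is in the conditioning set).
  P3: blocked at fork node StoreType ∈ conditioning set.
  P4: blocked at fork node StoreType ∈ conditioning set.
{StoreType} contains no descendant of BrandLoyalty and blocks every backdoor path.
No other singleton works — e.g. {CouponUse} leaves P3 open — so {StoreType} is the unique smallest valid adjustment set.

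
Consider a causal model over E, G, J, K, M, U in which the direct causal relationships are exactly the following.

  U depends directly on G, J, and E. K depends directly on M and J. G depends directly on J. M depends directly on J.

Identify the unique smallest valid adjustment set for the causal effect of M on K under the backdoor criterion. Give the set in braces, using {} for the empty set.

{J}

Variables eligible for adjustment (non-descendants of M, excluding M and K): {E, G, J, U}.
Backdoor paths from M to K:
  P1: M <- J -> K
The empty set is not sufficient: P1 (M <- J -> K) has no collider blocking it and no conditioned non-collider, so it is open.
Try {J}:
  P1: blocked at fork node J ∈ conditioning set.
{J} contains no descendant of M and blocks every backdoor path.
No other singleton works — e.g. {G} leaves P1 open — so {J} is the unique smallest valid adjustment set.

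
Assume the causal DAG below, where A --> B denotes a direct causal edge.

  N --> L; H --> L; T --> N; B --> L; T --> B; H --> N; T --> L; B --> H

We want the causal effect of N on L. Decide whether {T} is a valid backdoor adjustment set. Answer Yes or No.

No

Backdoor paths from N to L (paths whose first edge points into N):
  P1: N <- T -> B -> H -> L
  P2: N <- T -> B -> L
  P3: N <- T -> L
  P4: N <- H <- B <- T -> L
  P5: N <- H <- B -> L
  P6: N <- H -> L
Condition 1 (no descendant of N in the set): holds — descendants of N are {L}; none are in {T}.
Condition 2 (every backdoor path blocked by {T}):
  P1: blocked at fork node T ∈ conditioning set.
  P2: blocked at fork node T ∈ conditioning set.
  P3: blocked at fork node T ∈ conditioning set.
  P4: blocked at fork node T ∈ conditioning set.
  P5: open — no interior node is in the conditioning set.
  P6: open — no interior node is in the conditioning set.
{T} does not satisfy the backdoor criterion.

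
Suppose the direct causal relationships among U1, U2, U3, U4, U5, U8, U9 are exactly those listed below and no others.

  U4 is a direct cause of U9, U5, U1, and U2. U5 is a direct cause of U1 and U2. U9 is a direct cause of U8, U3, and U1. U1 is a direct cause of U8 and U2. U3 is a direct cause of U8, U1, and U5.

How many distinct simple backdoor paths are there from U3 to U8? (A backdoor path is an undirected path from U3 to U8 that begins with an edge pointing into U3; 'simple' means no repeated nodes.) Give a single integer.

7

A backdoor path from U3 to U8 is any simple undirected path whose first edge points into U3 (i.e. leaves U3 via a parent).
Parents of U3: {U9}.
Enumerating:
  P1: U3 <- U9 <- U4 -> U5 -> U1 -> U8
  P2: U3 <- U9 <- U4 -> U5 -> U2 <- U1 -> U8
  P3: U3 <- U9 <- U4 -> U1 -> U8
  P4: U3 <- U9 <- U4 -> U2 <- U5 -> U1 -> U8
  P5: U3 <- U9 <- U4 -> U2 <- U1 -> U8
  P6: U3 <- U9 -> U1 -> U8
  P7: U3 <- U9 -> U8
That exhausts the simple backdoor paths. Count: 7.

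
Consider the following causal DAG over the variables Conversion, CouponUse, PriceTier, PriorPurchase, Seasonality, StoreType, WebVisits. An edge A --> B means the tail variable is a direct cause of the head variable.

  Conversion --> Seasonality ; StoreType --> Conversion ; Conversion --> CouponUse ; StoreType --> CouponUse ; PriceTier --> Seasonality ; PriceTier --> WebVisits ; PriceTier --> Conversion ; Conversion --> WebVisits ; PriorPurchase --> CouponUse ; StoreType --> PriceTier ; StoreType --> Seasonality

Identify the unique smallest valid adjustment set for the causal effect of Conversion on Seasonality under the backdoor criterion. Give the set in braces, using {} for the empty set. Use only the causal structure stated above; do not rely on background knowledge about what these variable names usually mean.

{PriceTier, StoreType}

Variables eligible for adjustment (non-descendants of Conversion, excluding Conversion and Seasonality): {PriceTier, PriorPurchase, StoreType}.
Backdoor paths from Conversion to Seasonality:
  P1: Conversion <- StoreType -> PriceTier -> Seasonality
  P2: Conversion <- StoreType -> Seasonality
  P3: Conversion <- PriceTier <- StoreType -> Seasonality
  P4: Conversion <- PriceTier -> Seasonality
The empty set is not sufficient: P1 (Conversion <- StoreType -> PriceTier -> Seasonality) has no collider blocking it and no conditioned non-collider, so it is open.
Try {PriceTier, StoreType}:
  P1: blocked at fork node StoreType ∈ conditioning set.
  P2: blocked at fork node StoreType ∈ conditioning set.
  P3: blocked at chain node PriceTier ∈ conditioning set.
  P4: blocked at fork node PriceTier ∈ conditioning set.
{PriceTier, StoreType} contains no descendant of Conversion and blocks every backdoor path.
Every element of {PriceTier, StoreType} is needed (dropping PriceTier leaves P4 open; dropping StoreType leaves P2 open), so no proper subset is valid.
Among all size-2 subsets of the eligible variables, only {PriceTier, StoreType} blocks every backdoor path, so it is the unique smallest valid adjustment set.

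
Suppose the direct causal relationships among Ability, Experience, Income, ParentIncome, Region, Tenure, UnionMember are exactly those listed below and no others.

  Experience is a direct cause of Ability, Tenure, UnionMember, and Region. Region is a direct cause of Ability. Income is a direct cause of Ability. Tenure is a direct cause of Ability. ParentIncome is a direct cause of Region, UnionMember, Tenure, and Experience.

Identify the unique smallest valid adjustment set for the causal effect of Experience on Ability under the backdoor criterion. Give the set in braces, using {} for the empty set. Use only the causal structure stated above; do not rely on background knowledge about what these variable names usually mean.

{ParentIncome}

Variables eligible for adjustment (non-descendants of Experience, excluding Experience and Ability): {Income, ParentIncome}.
Backdoor paths from Experience to Ability:
  P1: Experience <- ParentIncome -> Region -> Ability
  P2: Experience <- ParentIncome -> Tenure -> Ability
The empty set is not sufficient: P1 (Experience <- ParentIncome -> Region -> Ability) has no collider blocking it and no conditioned non-collider, so it is open.
Try {ParentIncome}:
  P1: blocked at fork node ParentIncome ∈ conditioning set.
  P2: blocked at fork node ParentIncome ∈ conditioning set.
{ParentIncome} contains no descendant of Experience and blocks every backdoor path.
No other singleton works — e.g. {Income} leaves P1 open — so {ParentIncome} is the unique smallest valid adjustment set.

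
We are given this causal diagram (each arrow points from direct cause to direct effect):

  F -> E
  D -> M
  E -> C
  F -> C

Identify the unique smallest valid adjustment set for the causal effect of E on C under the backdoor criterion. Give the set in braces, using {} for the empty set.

{F}

Variables eligible for adjustment (non-descendants of E, excluding E and C): {D, F, M}.
Backdoor paths from E to C:
  P1: E <- F -> C
The empty set is not sufficient: P1 (E <- F -> C) has no collider blocking it and no conditioned non-collider, so it is open.
Try {F}:
  P1: blocked at fork node F ∈ conditioning set.
{F} contains no descendant of E and blocks every backdoor path.
No other singleton works — e.g. {D} leaves P1 open — so {F} is the unique smallest valid adjustment set.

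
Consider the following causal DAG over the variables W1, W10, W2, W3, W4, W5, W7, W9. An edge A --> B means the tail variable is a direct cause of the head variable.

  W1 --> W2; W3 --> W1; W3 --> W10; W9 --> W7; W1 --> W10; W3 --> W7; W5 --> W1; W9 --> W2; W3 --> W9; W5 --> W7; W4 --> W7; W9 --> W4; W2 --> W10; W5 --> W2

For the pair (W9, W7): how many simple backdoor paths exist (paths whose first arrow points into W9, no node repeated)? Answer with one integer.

8

A backdoor path from W9 to W7 is any simple undirected path whose first edge points into W9 (i.e. leaves W9 via a parent).
Parents of W9: {W3}.
Enumerating:
  P1: W9 <- W3 -> W1 <- W5 -> W7
  P2: W9 <- W3 -> W1 -> W2 <- W5 -> W7
  P3: W9 <- W3 -> W1 -> W10 <- W2 <- W5 -> W7
  P4: W9 <- W3 -> W10 <- W1 <- W5 -> W7
  P5: W9 <- W3 -> W10 <- W1 -> W2 <- W5 -> W7
  P6: W9 <- W3 -> W10 <- W2 <- W5 -> W7
  P7: W9 <- W3 -> W10 <- W2 <- W1 <- W5 -> W7
  P8: W9 <- W3 -> W7
That exhausts the simple backdoor paths. Count: 8.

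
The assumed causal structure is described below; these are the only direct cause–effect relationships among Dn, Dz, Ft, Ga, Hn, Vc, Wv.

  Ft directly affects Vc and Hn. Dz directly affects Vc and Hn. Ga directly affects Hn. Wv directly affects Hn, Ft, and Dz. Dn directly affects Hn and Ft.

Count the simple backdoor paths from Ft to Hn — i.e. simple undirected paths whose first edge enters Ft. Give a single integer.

3

A backdoor path from Ft to Hn is any simple undirected path whose first edge points into Ft (i.e. leaves Ft via a parent).
Parents of Ft: {Dn, Wv}.
Enumerating:
  P1: Ft <- Wv -> Dz -> Hn
  P2: Ft <- Wv -> Hn
  P3: Ft <- Dn -> Hn
That exhausts the simple backdoor paths. Count: 3.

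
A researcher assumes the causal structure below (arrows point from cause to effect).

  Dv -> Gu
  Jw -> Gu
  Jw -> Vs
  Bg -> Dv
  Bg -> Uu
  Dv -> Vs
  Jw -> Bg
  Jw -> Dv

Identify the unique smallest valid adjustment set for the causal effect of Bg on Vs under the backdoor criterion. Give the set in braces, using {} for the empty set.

Variables eligible for adjustment (non-descendants of Bg, excluding Bg and Vs): {Jw}.
Backdoor paths from Bg to Vs:
  P1: Bg <- Jw -> Dv -> Vs
  P2: Bg <- Jw -> Gu <- Dv -> Vs
  P3: Bg <- Jw -> Vs
The empty set is not sufficient: P1 (Bg <- Jw -> Dv -> Vs) has no collider blocking it and no conditioned non-collider, so it is open.
Try {Jw}:
  P1: blocked at fork node Jw ∈ conditioning set.
  P2: blocked at fork node Jw ∈ conditioning set.
  P3: blocked at fork node Jw ∈ conditioning set.
{Jw} contains no descendant of Bg and blocks every backdoor path.
{Jw} is the unique smallest valid adjustment set.

{Jw}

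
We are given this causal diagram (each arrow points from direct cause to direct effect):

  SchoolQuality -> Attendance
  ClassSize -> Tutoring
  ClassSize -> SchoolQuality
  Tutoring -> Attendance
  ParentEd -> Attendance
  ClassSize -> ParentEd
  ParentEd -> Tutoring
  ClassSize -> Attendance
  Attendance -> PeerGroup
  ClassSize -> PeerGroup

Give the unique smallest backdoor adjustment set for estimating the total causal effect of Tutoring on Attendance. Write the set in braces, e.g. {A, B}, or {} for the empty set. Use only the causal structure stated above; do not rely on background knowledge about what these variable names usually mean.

Variables eligible for adjustment (non-descendants of Tutoring, excluding Tutoring and Attendance): {ClassSize, ParentEd, SchoolQuality}.
Backdoor paths from Tutoring to Attendance:
  P1: Tutoring <- ClassSize -> SchoolQuality -> Attendance
  P2: Tutoring <- ClassSize -> ParentEd -> Attendance
  P3: Tutoring <- ClassSize -> Attendance
  P4: Tutoring <- ClassSize -> PeerGroup <- Attendance
  P5: Tutoring <- ParentEd <- ClassSize -> SchoolQuality -> Attendance
  P6: Tutoring <- ParentEd <- ClassSize -> Attendance
  P7: Tutoring <- ParentEd <- ClassSize -> PeerGroup <- Attendance
  P8: Tutoring <- ParentEd -> Attendance
The empty set is not sufficient: P1 (Tutoring <- ClassSize -> SchoolQuality -> Attendance) has no collider blocking it and no conditioned non-collider, so it is open.
Try {ClassSize, ParentEd}:
  P1: blocked at fork node ClassSize ∈ conditioning set.
  P2: blocked at fork node ClassSize ∈ conditioning set.
  P3: blocked at fork node ClassSize ∈ conditioning set.
  P4: blocked at fork node ClassSize ∈ conditioning set.
  P5: blocked at chain node ParentEd ∈ conditioning set.
  P6: blocked at chain node ParentEd ∈ conditioning set.
  P7: blocked at chain node ParentEd ∈ conditioning set.
  P8: blocked at fork node ParentEd ∈ conditioning set.
{ClassSize, ParentEd} contains no descendant of Tutoring and blocks every backdoor path.
Every element of {ClassSize, ParentEd} is needed (dropping ClassSize leaves P1 open; dropping ParentEd leaves P8 open), so no proper subset is valid.
Among all size-2 subsets of the eligible variables, only {ClassSize, ParentEd} blocks every backdoor path, so it is the unique smallest valid adjustment set.

{ClassSize, ParentEd}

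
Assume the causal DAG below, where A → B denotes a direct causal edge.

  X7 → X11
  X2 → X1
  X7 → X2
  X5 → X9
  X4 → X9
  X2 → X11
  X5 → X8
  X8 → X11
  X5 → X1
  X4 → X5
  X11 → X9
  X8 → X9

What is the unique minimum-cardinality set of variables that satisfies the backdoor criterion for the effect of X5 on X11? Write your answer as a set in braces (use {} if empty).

{}

Variables eligible for adjustment (non-descendants of X5, excluding X5 and X11): {X2, X4, X7}.
Backdoor paths from X5 to X11:
  P1: X5 <- X4 -> X9 <- X8 -> X11
  P2: X5 <- X4 -> X9 <- X11
Each backdoor path contains an unconditioned collider, so every path is already blocked with the empty conditioning set:
  P1: blocked at collider X9 (neither it nor any descendant is in the conditioning set).
  P2: blocked at collider X9 (neither it nor any descendant is in the conditioning set).
The empty set is therefore the unique smallest valid set.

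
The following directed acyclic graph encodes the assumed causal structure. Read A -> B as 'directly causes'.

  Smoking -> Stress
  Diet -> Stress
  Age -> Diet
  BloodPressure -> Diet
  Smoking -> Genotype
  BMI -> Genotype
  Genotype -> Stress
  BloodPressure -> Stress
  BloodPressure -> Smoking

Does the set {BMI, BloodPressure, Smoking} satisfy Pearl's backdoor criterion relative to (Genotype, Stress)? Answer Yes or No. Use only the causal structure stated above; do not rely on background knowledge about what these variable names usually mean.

Yes

Backdoor paths from Genotype to Stress (paths whose first edge points into Genotype):
  P1: Genotype <- Smoking <- BloodPressure -> Diet -> Stress
  P2: Genotype <- Smoking <- BloodPressure -> Stress
  P3: Genotype <- Smoking -> Stress
Condition 1 (no descendant of Genotype in the set): holds — descendants of Genotype are {Stress}; none are in {BMI, BloodPressure, Smoking}.
Condition 2 (every backdoor path blocked by {BMI, BloodPressure, Smoking}):
  P1: blocked at chain node Smoking ∈ conditioning set.
  P2: blocked at chain node Smoking ∈ conditioning set.
  P3: blocked at fork node Smoking ∈ conditioning set.
{BMI, BloodPressure, Smoking} satisfies the backdoor criterion.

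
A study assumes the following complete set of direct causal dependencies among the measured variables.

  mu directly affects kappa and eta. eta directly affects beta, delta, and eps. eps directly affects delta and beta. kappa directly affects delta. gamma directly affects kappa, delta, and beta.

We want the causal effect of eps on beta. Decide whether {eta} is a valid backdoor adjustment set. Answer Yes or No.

Backdoor paths from eps to beta (paths whose first edge points into eps):
  P1: eps <- eta <- mu -> kappa <- gamma -> beta
  P2: eps <- eta <- mu -> kappa -> delta <- gamma -> beta
  P3: eps <- eta -> beta
  P4: eps <- eta -> delta <- gamma -> beta
  P5: eps <- eta -> delta <- kappa <- gamma -> beta
Condition 1 (no descendant of eps in the set): holds — descendants of eps are {beta, delta}; none are in {eta}.
Condition 2 (every backdoor path blocked by {eta}):
  P1: blocked at chain node eta ∈ conditioning set.
  P2: blocked at chain node eta ∈ conditioning set.
  P3: blocked at fork node eta ∈ conditioning set.
  P4: blocked at fork node eta ∈ conditioning set.
  P5: blocked at fork node eta ∈ conditioning set.
{eta} satisfies the backdoor criterion.

Yes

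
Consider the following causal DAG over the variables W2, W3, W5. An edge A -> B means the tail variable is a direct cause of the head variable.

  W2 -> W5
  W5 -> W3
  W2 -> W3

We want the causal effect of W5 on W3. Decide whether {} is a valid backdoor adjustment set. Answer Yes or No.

Backdoor paths from W5 to W3 (paths whose first edge points into W5):
  P1: W5 <- W2 -> W3
Condition 1 (no descendant of W5 in the set): holds — descendants of W5 are {W3}; none are in {}.
Condition 2 (every backdoor path blocked by {}):
  P1: open — no interior node is in the conditioning set.
{} does not satisfy the backdoor criterion.

No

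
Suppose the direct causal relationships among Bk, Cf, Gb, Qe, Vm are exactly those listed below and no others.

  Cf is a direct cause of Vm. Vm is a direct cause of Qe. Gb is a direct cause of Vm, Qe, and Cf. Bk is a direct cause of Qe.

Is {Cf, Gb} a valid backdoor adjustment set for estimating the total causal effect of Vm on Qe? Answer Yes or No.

Backdoor paths from Vm to Qe (paths whose first edge points into Vm):
  P1: Vm <- Gb -> Qe
  P2: Vm <- Cf <- Gb -> Qe
Condition 1 (no descendant of Vm in the set): holds — descendants of Vm are {Qe}; none are in {Cf, Gb}.
Condition 2 (every backdoor path blocked by {Cf, Gb}):
  P1: blocked at fork node Gb ∈ conditioning set.
  P2: blocked at chain node Cf ∈ conditioning set.
{Cf, Gb} satisfies the backdoor criterion.

Yes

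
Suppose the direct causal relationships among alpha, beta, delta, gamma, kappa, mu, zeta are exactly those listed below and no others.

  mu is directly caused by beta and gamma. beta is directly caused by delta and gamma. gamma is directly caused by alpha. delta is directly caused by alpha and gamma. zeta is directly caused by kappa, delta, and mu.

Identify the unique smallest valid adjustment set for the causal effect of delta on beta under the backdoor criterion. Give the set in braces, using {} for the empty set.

{gamma}

Variables eligible for adjustment (non-descendants of delta, excluding delta and beta): {alpha, gamma, kappa}.
Backdoor paths from delta to beta:
  P1: delta <- alpha -> gamma -> beta
  P2: delta <- alpha -> gamma -> mu <- beta
  P3: delta <- gamma -> beta
  P4: delta <- gamma -> mu <- beta
The empty set is not sufficient: P1 (delta <- alpha -> gamma -> beta) has no collider blocking it and no conditioned non-collider, so it is open.
Try {gamma}:
  P1: blocked at chain node gamma ∈ conditioning set.
  P2: blocked at chain node gamma ∈ conditioning set.
  P3: blocked at fork node gamma ∈ conditioning set.
  P4: blocked at fork node gamma ∈ conditioning set.
{gamma} contains no descendant of delta and blocks every backdoor path.
No other singleton works — e.g. {alpha} leaves P3 open — so {gamma} is the unique smallest valid adjustment set.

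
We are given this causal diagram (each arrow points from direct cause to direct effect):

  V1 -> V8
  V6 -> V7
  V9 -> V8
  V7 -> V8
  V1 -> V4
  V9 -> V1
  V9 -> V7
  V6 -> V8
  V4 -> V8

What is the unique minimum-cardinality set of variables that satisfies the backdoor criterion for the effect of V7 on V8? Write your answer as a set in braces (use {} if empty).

Variables eligible for adjustment (non-descendants of V7, excluding V7 and V8): {V1, V4, V6, V9}.
Backdoor paths from V7 to V8:
  P1: V7 <- V9 -> V1 -> V4 -> V8
  P2: V7 <- V9 -> V1 -> V8
  P3: V7 <- V9 -> V8
  P4: V7 <- V6 -> V8
The empty set is not sufficient: P1 (V7 <- V9 -> V1 -> V4 -> V8) has no collider blocking it and no conditioned non-collider, so it is open.
Try {V6, V9}:
  P1: blocked at fork node V9 ∈ conditioning set.
  P2: blocked at fork node V9 ∈ conditioning set.
  P3: blocked at fork node V9 ∈ conditioning set.
  P4: blocked at fork node V6 ∈ conditioning set.
{V6, V9} contains no descendant of V7 and blocks every backdoor path.
Every element of {V6, V9} is needed (dropping V6 leaves P4 open; dropping V9 leaves P1 open), so no proper subset is valid.
Among all size-2 subsets of the eligible variables, only {V6, V9} blocks every backdoor path, so it is the unique smallest valid adjustment set.

{V6, V9}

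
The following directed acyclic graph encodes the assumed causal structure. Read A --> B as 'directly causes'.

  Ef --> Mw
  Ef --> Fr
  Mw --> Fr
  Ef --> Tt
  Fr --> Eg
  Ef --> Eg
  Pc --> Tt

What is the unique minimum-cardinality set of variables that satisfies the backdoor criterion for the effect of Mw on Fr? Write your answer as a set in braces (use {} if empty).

{Ef}

Variables eligible for adjustment (non-descendants of Mw, excluding Mw and Fr): {Ef, Pc, Tt}.
Backdoor paths from Mw to Fr:
  P1: Mw <- Ef -> Fr
  P2: Mw <- Ef -> Eg <- Fr
The empty set is not sufficient: P1 (Mw <- Ef -> Fr) has no collider blocking it and no conditioned non-collider, so it is open.
Try {Ef}:
  P1: blocked at fork node Ef ∈ conditioning set.
  P2: blocked at fork node Ef ∈ conditioning set.
{Ef} contains no descendant of Mw and blocks every backdoor path.
No other singleton works — e.g. {Pc} leaves P1 open — so {Ef} is the unique smallest valid adjustment set.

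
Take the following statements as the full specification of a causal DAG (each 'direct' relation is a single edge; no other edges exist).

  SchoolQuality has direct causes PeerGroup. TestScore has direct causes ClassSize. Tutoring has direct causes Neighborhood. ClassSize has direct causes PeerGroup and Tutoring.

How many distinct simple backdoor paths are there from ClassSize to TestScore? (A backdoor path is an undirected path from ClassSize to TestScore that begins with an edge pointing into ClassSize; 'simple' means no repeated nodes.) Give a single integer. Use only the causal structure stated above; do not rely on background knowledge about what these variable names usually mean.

A backdoor path from ClassSize to TestScore is any simple undirected path whose first edge points into ClassSize (i.e. leaves ClassSize via a parent).
Parents of ClassSize: {PeerGroup, Tutoring}.
No simple path from any parent of ClassSize reaches TestScore without revisiting ClassSize, so there are no backdoor paths.

0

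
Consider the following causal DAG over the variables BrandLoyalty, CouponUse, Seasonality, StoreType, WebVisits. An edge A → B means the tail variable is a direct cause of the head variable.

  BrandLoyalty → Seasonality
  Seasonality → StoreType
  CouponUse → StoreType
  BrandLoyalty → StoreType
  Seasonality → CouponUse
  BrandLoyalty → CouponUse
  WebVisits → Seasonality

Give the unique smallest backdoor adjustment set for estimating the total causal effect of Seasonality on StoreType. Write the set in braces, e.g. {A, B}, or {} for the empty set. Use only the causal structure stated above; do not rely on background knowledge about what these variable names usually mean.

{BrandLoyalty}

Variables eligible for adjustment (non-descendants of Seasonality, excluding Seasonality and StoreType): {BrandLoyalty, WebVisits}.
Backdoor paths from Seasonality to StoreType:
  P1: Seasonality <- BrandLoyalty -> CouponUse -> StoreType
  P2: Seasonality <- BrandLoyalty -> StoreType
The empty set is not sufficient: P1 (Seasonality <- BrandLoyalty -> CouponUse -> StoreType) has no collider blocking it and no conditioned non-collider, so it is open.
Try {BrandLoyalty}:
  P1: blocked at fork node BrandLoyalty ∈ conditioning set.
  P2: blocked at fork node BrandLoyalty ∈ conditioning set.
{BrandLoyalty} contains no descendant of Seasonality and blocks every backdoor path.
No other singleton works — e.g. {WebVisits} leaves P1 open — so {BrandLoyalty} is the unique smallest valid adjustment set.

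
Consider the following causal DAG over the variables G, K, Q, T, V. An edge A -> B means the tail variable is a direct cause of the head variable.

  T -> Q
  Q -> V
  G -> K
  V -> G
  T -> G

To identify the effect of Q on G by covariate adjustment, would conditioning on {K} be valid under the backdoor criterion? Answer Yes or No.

No

Backdoor paths from Q to G (paths whose first edge points into Q):
  P1: Q <- T -> G
Condition 1 (no descendant of Q in the set): FAILS — K is a descendant of Q.
Condition 2 (every backdoor path blocked by {K}):
  P1: open — no interior node is in the conditioning set.
{K} does not satisfy the backdoor criterion.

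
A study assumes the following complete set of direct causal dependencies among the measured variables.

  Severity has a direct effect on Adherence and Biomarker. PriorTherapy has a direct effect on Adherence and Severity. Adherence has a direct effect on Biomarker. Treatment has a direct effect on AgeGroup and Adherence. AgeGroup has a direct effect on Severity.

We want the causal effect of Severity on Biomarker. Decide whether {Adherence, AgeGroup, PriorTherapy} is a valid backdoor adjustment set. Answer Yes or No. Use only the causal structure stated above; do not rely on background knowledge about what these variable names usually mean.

No

Backdoor paths from Severity to Biomarker (paths whose first edge points into Severity):
  P1: Severity <- PriorTherapy -> Adherence -> Biomarker
  P2: Severity <- AgeGroup <- Treatment -> Adherence -> Biomarker
Condition 1 (no descendant of Severity in the set): FAILS — Adherence is a descendant of Severity.
Condition 2 (every backdoor path blocked by {Adherence, AgeGroup, PriorTherapy}):
  P1: blocked at fork node PriorTherapy ∈ conditioning set.
  P2: blocked at chain node AgeGroup ∈ conditioning set.
{Adherence, AgeGroup, PriorTherapy} does not satisfy the backdoor criterion.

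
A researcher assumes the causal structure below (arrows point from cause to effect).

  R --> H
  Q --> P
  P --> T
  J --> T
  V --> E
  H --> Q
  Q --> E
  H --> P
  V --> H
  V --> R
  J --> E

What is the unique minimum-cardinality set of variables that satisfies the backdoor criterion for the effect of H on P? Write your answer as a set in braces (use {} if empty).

Variables eligible for adjustment (non-descendants of H, excluding H and P): {J, R, V}.
Backdoor paths from H to P:
  P1: H <- V -> E <- Q -> P
  P2: H <- V -> E <- J -> T <- P
  P3: H <- R <- V -> E <- Q -> P
  P4: H <- R <- V -> E <- J -> T <- P
Each backdoor path contains an unconditioned collider, so every path is already blocked with the empty conditioning set:
  P1: blocked at collider E (neither it nor any descendant is in the conditioning set).
  P2: blocked at collider E (neither it nor any descendant is in the conditioning set).
  P3: blocked at collider E (neither it nor any descendant is in the conditioning set).
  P4: blocked at collider E (neither it nor any descendant is in the conditioning set).
The empty set is therefore the unique smallest valid set.

{}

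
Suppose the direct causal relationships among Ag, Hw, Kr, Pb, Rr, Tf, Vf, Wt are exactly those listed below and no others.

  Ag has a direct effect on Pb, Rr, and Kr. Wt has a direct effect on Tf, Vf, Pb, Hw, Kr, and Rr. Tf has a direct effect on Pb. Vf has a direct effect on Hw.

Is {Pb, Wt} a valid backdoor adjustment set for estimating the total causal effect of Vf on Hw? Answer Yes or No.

Yes

Backdoor paths from Vf to Hw (paths whose first edge points into Vf):
  P1: Vf <- Wt -> Hw
Condition 1 (no descendant of Vf in the set): holds — descendants of Vf are {Hw}; none are in {Pb, Wt}.
Condition 2 (every backdoor path blocked by {Pb, Wt}):
  P1: blocked at fork node Wt ∈ conditioning set.
{Pb, Wt} satisfies the backdoor criterion.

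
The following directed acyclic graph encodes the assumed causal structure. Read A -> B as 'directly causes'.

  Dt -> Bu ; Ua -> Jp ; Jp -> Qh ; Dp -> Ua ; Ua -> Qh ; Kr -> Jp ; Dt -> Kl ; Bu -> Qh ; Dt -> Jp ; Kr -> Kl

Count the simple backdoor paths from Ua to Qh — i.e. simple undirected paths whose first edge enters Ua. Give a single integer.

0

A backdoor path from Ua to Qh is any simple undirected path whose first edge points into Ua (i.e. leaves Ua via a parent).
Parents of Ua: {Dp}.
No simple path from any parent of Ua reaches Qh without revisiting Ua, so there are no backdoor paths.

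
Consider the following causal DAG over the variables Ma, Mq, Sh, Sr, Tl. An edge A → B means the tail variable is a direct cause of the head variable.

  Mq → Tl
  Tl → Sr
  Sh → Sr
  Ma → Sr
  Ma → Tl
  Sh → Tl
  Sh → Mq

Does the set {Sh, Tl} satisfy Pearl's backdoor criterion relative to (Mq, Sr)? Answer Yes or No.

Backdoor paths from Mq to Sr (paths whose first edge points into Mq):
  P1: Mq <- Sh -> Tl <- Ma -> Sr
  P2: Mq <- Sh -> Tl -> Sr
  P3: Mq <- Sh -> Sr
Condition 1 (no descendant of Mq in the set): FAILS — Tl is a descendant of Mq.
Condition 2 (every backdoor path blocked by {Sh, Tl}):
  P1: blocked at fork node Sh ∈ conditioning set.
  P2: blocked at fork node Sh ∈ conditioning set.
  P3: blocked at fork node Sh ∈ conditioning set.
{Sh, Tl} does not satisfy the backdoor criterion.

No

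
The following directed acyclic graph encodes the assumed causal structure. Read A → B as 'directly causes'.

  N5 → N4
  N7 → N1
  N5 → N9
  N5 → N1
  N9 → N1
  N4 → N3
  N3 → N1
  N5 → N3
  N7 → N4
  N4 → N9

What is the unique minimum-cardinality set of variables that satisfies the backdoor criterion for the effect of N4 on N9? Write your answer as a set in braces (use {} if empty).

{N5}

Variables eligible for adjustment (non-descendants of N4, excluding N4 and N9): {N5, N7}.
Backdoor paths from N4 to N9:
  P1: N4 <- N5 -> N3 -> N1 <- N9
  P2: N4 <- N5 -> N9
  P3: N4 <- N5 -> N1 <- N9
  P4: N4 <- N7 -> N1 <- N5 -> N9
  P5: N4 <- N7 -> N1 <- N3 <- N5 -> N9
  P6: N4 <- N7 -> N1 <- N9
The empty set is not sufficient: P2 (N4 <- N5 -> N9) has no collider blocking it and no conditioned non-collider, so it is open.
Try {N5}:
  P1: blocked at fork node N5 ∈ conditioning set.
  P2: blocked at fork node N5 ∈ conditioning set.
  P3: blocked at fork node N5 ∈ conditioning set.
  P4: blocked at collider N1 (neither it nor any descendant is in the conditioning set).
  P5: blocked at collider N1 (neither it nor any descendant is in the conditioning set).
  P6: blocked at collider N1 (neither it nor any descendant is in the conditioning set).
{N5} contains no descendant of N4 and blocks every backdoor path.
No other singleton works — e.g. {N7} leaves P2 open — so {N5} is the unique smallest valid adjustment set.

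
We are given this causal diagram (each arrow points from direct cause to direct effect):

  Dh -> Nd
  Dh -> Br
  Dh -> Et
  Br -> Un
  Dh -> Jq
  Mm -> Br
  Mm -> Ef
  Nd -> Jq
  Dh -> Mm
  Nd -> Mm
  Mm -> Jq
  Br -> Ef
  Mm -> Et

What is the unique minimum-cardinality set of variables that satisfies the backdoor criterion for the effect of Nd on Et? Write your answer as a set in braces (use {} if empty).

Variables eligible for adjustment (non-descendants of Nd, excluding Nd and Et): {Dh}.
Backdoor paths from Nd to Et:
  P1: Nd <- Dh -> Mm -> Et
  P2: Nd <- Dh -> Jq <- Mm -> Et
  P3: Nd <- Dh -> Br <- Mm -> Et
  P4: Nd <- Dh -> Br -> Ef <- Mm -> Et
  P5: Nd <- Dh -> Et
The empty set is not sufficient: P1 (Nd <- Dh -> Mm -> Et) has no collider blocking it and no conditioned non-collider, so it is open.
Try {Dh}:
  P1: blocked at fork node Dh ∈ conditioning set.
  P2: blocked at fork node Dh ∈ conditioning set.
  P3: blocked at fork node Dh ∈ conditioning set.
  P4: blocked at fork node Dh ∈ conditioning set.
  P5: blocked at fork node Dh ∈ conditioning set.
{Dh} contains no descendant of Nd and blocks every backdoor path.
{Dh} is the unique smallest valid adjustment set.

{Dh}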